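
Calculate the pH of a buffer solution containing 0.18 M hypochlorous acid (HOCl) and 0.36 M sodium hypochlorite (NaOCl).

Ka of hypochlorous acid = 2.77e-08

pKa = -log(2.77e-08) = 7.56. pH = pKa + log([A⁻]/[HA]) = 7.56 + log(0.36/0.18)

pH = 7.86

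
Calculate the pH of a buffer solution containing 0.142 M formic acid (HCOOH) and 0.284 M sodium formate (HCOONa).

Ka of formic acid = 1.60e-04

pKa = -log(1.60e-04) = 3.80. pH = pKa + log([A⁻]/[HA]) = 3.80 + log(0.284/0.142)

pH = 4.10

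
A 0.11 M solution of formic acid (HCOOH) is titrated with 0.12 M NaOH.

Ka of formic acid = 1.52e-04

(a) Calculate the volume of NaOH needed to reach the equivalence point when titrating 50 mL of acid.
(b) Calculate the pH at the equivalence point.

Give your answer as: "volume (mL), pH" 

moles acid = 0.11 × 50/1000 = 0.0055 mol; V_base = moles/0.12 × 1000 = 45.8 mL. At equivalence only the conjugate base is present: [A⁻] = 0.0055/0.096 = 5.7391e-02 M. Kb = Kw/Ka = 6.58e-11; [OH⁻] = √(Kb × [A⁻]) = 1.9431e-06; pOH = 5.71; pH = 14 - pOH = 8.29.

V = 45.8 mL, pH = 8.29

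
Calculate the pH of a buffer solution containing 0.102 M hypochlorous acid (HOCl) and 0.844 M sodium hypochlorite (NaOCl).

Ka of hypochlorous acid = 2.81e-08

pKa = -log(2.81e-08) = 7.55. pH = pKa + log([A⁻]/[HA]) = 7.55 + log(0.844/0.102)

pH = 8.47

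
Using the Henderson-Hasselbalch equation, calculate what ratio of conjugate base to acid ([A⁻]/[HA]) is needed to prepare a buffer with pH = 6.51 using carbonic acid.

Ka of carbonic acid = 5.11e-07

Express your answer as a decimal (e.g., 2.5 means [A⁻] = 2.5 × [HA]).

pKa = -log(5.11e-07) = 6.2916. pH = pKa + log([A⁻]/[HA]), so log([A⁻]/[HA]) = pH − pKa = 6.51 − 6.2916 = 0.2184. [A⁻]/[HA] = 10^(0.2184) = 1.65

[A⁻]/[HA] = 1.65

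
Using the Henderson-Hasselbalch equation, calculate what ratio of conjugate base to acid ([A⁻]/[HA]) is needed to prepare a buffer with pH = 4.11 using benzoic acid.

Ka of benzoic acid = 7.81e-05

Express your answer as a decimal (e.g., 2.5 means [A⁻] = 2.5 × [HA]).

pKa = -log(7.81e-05) = 4.1073. pH = pKa + log([A⁻]/[HA]), so log([A⁻]/[HA]) = pH − pKa = 4.11 − 4.1073 = 0.0027. [A⁻]/[HA] = 10^(0.0027) = 1.01

[A⁻]/[HA] = 1.01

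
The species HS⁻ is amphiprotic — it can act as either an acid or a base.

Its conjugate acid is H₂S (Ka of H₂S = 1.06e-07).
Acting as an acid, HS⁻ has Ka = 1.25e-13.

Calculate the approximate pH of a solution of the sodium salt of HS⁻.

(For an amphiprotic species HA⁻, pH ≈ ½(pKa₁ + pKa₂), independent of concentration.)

pKa₁ = -log(1.06e-07) = 6.97; pKa₂ = -log(1.25e-13) = 12.90. For an amphiprotic species, pH ≈ ½(pKa₁ + pKa₂) = ½(6.97 + 12.90) = 9.94.

pH = 9.94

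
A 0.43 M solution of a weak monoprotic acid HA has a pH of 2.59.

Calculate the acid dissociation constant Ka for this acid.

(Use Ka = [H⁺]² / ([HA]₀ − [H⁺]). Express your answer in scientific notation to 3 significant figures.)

[H⁺] = 10^(−pH) = 10^(−2.59) = 2.570e-03 M. For HA ⇌ H⁺ + A⁻, Ka = [H⁺][A⁻]/[HA] = [H⁺]² / ([HA]₀ − [H⁺]) = (2.570e-03)² / (0.43 − 2.570e-03) = 1.55e-05.

K_a = 1.55e-05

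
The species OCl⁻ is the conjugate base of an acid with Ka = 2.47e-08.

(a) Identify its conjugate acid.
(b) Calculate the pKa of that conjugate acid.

(a) The conjugate acid is formed by adding one H⁺ to OCl⁻, giving HOCl. (b) pKa = -log(Ka) = -log(2.47e-08) = 7.61.

Conjugate acid: HOCl; pK_a = 7.61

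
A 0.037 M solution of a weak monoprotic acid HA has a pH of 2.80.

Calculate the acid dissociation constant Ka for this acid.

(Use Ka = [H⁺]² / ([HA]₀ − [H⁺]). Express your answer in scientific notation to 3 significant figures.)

[H⁺] = 10^(−pH) = 10^(−2.80) = 1.585e-03 M. For HA ⇌ H⁺ + A⁻, Ka = [H⁺][A⁻]/[HA] = [H⁺]² / ([HA]₀ − [H⁺]) = (1.585e-03)² / (0.037 − 1.585e-03) = 7.09e-05.

K_a = 7.09e-05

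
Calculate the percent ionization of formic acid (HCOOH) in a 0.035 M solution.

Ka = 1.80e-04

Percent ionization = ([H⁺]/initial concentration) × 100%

Using Ka equilibrium: x² + Ka×x - Ka×C = 0. Solving: [H⁺] = 2.4216e-03. Percent = (2.4216e-03/0.035) × 100

Percent ionization = 6.92%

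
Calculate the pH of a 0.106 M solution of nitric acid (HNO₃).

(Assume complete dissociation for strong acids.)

[H⁺] = 0.106 M for strong acid. pH = -log[H⁺] = -log(0.106)

pH = 0.97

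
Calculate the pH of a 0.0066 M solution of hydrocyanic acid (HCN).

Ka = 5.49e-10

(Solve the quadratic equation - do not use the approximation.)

x² + Ka×x - Ka×C = 0. Using quadratic formula: [H⁺] = 1.9032e-06

pH = 5.72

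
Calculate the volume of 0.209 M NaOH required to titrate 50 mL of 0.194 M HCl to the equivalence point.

At equivalence: moles acid = moles base. moles HCl = 0.194 × 50/1000 = 0.0097 mol. V_base = moles / 0.209 × 1000 = 46.4 mL.

V_{base} = 46.4 mL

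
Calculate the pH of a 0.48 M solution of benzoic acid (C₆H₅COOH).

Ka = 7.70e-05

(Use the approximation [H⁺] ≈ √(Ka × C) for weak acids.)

[H⁺] = √(Ka × C) = √(7.70e-05 × 0.48) = 6.0795e-03. pH = -log(6.0795e-03)

pH = 2.22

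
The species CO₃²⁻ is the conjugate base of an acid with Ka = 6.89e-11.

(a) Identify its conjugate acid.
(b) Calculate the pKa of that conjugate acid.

(a) The conjugate acid is formed by adding one H⁺ to CO₃²⁻, giving HCO₃⁻. (b) pKa = -log(Ka) = -log(6.89e-11) = 10.16.

Conjugate acid: HCO₃⁻; pK_a = 10.16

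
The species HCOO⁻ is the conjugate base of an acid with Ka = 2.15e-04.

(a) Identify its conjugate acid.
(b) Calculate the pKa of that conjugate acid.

(a) The conjugate acid is formed by adding one H⁺ to HCOO⁻, giving HCOOH. (b) pKa = -log(Ka) = -log(2.15e-04) = 3.67.

Conjugate acid: HCOOH; pK_a = 3.67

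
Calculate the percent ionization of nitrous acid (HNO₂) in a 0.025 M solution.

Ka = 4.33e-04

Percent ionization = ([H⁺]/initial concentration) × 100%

Using Ka equilibrium: x² + Ka×x - Ka×C = 0. Solving: [H⁺] = 3.0808e-03. Percent = (3.0808e-03/0.025) × 100

Percent ionization = 12.3%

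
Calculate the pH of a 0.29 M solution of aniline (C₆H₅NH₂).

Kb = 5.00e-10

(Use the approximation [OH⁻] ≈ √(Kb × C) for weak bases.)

[OH⁻] = √(Kb × C) = √(5.00e-10 × 0.29) = 1.2042e-05. pOH = 4.92, pH = 14 - pOH

pH = 9.08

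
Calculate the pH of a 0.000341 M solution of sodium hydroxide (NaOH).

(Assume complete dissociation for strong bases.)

[OH⁻] = 0.000341 M for strong base. pOH = -log[OH⁻] = 3.47, pH = 14 - pOH

pH = 10.53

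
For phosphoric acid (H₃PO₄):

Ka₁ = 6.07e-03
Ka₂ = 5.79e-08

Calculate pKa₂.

pKa₂ = -log(Ka₂) = -log(5.79e-08) = 7.24.

pK_{a2} = 7.24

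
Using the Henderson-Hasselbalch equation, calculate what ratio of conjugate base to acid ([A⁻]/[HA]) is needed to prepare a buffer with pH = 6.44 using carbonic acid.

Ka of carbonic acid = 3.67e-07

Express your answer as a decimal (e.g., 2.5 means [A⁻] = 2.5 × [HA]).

pKa = -log(3.67e-07) = 6.4353. pH = pKa + log([A⁻]/[HA]), so log([A⁻]/[HA]) = pH − pKa = 6.44 − 6.4353 = 0.0047. [A⁻]/[HA] = 10^(0.0047) = 1.01

[A⁻]/[HA] = 1.01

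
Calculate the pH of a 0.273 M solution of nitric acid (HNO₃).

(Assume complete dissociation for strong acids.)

[H⁺] = 0.273 M for strong acid. pH = -log[H⁺] = -log(0.273)

pH = 0.56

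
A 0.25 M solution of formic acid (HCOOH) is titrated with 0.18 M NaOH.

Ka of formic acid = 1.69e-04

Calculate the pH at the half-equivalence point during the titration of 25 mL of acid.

At half-equivalence [HA] = [A⁻], so Henderson-Hasselbalch gives pH = pKa = -log(1.69e-04) = 3.77.

pH = pKa = 3.77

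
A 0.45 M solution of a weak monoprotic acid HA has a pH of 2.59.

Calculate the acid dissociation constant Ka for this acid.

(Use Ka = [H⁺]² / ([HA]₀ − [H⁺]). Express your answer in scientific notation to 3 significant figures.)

[H⁺] = 10^(−pH) = 10^(−2.59) = 2.570e-03 M. For HA ⇌ H⁺ + A⁻, Ka = [H⁺][A⁻]/[HA] = [H⁺]² / ([HA]₀ − [H⁺]) = (2.570e-03)² / (0.45 − 2.570e-03) = 1.48e-05.

K_a = 1.48e-05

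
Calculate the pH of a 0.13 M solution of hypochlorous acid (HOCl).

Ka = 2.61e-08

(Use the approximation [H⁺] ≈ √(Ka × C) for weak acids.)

[H⁺] = √(Ka × C) = √(2.61e-08 × 0.13) = 5.8249e-05. pH = -log(5.8249e-05)

pH = 4.23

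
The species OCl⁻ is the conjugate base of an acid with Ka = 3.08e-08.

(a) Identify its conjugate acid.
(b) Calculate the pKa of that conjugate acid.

(a) The conjugate acid is formed by adding one H⁺ to OCl⁻, giving HOCl. (b) pKa = -log(Ka) = -log(3.08e-08) = 7.51.

Conjugate acid: HOCl; pK_a = 7.51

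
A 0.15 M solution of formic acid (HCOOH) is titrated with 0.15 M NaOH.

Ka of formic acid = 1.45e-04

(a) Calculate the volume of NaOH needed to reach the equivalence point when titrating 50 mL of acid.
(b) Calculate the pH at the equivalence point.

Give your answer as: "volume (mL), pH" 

moles acid = 0.15 × 50/1000 = 0.0075 mol; V_base = moles/0.15 × 1000 = 50.0 mL. At equivalence only the conjugate base is present: [A⁻] = 0.0075/0.100 = 7.5000e-02 M. Kb = Kw/Ka = 6.90e-11; [OH⁻] = √(Kb × [A⁻]) = 2.2743e-06; pOH = 5.64; pH = 14 - pOH = 8.36.

V = 50.0 mL, pH = 8.36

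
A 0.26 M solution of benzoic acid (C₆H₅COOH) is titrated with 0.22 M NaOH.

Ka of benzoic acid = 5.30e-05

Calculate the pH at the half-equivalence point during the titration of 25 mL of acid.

At half-equivalence [HA] = [A⁻], so Henderson-Hasselbalch gives pH = pKa = -log(5.30e-05) = 4.28.

pH = pKa = 4.28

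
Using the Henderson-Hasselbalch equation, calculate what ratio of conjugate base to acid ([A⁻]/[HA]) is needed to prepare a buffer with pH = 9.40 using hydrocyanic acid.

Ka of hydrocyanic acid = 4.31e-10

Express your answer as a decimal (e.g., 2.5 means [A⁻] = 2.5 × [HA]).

pKa = -log(4.31e-10) = 9.3655. pH = pKa + log([A⁻]/[HA]), so log([A⁻]/[HA]) = pH − pKa = 9.40 − 9.3655 = 0.0345. [A⁻]/[HA] = 10^(0.0345) = 1.08

[A⁻]/[HA] = 1.08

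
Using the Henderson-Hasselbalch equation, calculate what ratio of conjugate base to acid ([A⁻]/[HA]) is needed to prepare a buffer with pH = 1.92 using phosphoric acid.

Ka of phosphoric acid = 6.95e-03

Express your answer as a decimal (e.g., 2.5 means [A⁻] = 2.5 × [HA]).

pKa = -log(6.95e-03) = 2.1580. pH = pKa + log([A⁻]/[HA]), so log([A⁻]/[HA]) = pH − pKa = 1.92 − 2.1580 = -0.2380. [A⁻]/[HA] = 10^(-0.2380) = 0.578

[A⁻]/[HA] = 0.578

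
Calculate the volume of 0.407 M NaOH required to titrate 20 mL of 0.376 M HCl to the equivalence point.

At equivalence: moles acid = moles base. moles HCl = 0.376 × 20/1000 = 0.00752 mol. V_base = moles / 0.407 × 1000 = 18.5 mL.

V_{base} = 18.5 mL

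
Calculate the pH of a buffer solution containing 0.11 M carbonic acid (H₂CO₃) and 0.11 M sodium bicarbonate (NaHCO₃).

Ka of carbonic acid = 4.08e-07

pKa = -log(4.08e-07) = 6.39. pH = pKa + log([A⁻]/[HA]) = 6.39 + log(0.11/0.11)

pH = 6.39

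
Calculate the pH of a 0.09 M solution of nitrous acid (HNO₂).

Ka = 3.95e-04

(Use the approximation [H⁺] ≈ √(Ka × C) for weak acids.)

[H⁺] = √(Ka × C) = √(3.95e-04 × 0.09) = 5.9624e-03. pH = -log(5.9624e-03)

pH = 2.22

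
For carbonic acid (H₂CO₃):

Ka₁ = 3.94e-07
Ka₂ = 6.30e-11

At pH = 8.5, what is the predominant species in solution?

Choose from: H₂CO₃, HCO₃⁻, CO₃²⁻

pKa₁ = 6.40, pKa₂ = 10.20. For a polyprotic acid the predominant species crosses at each pKa: below pKa_n the protonated form dominates, above it the deprotonated form does. At pH = 8.5, the predominant species is HCO₃⁻.

HCO₃⁻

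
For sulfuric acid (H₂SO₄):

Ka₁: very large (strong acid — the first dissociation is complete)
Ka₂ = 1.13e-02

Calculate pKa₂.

pKa₂ = -log(Ka₂) = -log(1.13e-02) = 1.95.

pK_{a2} = 1.95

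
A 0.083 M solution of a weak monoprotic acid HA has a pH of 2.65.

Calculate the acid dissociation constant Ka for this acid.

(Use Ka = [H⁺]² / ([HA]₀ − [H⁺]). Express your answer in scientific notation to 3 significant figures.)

[H⁺] = 10^(−pH) = 10^(−2.65) = 2.239e-03 M. For HA ⇌ H⁺ + A⁻, Ka = [H⁺][A⁻]/[HA] = [H⁺]² / ([HA]₀ − [H⁺]) = (2.239e-03)² / (0.083 − 2.239e-03) = 6.21e-05.

K_a = 6.21e-05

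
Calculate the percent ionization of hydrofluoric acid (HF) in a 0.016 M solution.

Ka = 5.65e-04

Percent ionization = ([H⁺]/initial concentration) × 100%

Using Ka equilibrium: x² + Ka×x - Ka×C = 0. Solving: [H⁺] = 2.7374e-03. Percent = (2.7374e-03/0.016) × 100

Percent ionization = 17.1%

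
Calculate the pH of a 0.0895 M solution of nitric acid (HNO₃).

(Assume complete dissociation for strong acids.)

[H⁺] = 0.0895 M for strong acid. pH = -log[H⁺] = -log(0.0895)

pH = 1.05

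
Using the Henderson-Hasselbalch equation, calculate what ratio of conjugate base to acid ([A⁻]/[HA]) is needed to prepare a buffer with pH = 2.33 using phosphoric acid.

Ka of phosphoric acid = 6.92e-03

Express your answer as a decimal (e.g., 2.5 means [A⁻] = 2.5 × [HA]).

pKa = -log(6.92e-03) = 2.1599. pH = pKa + log([A⁻]/[HA]), so log([A⁻]/[HA]) = pH − pKa = 2.33 − 2.1599 = 0.1701. [A⁻]/[HA] = 10^(0.1701) = 1.48

[A⁻]/[HA] = 1.48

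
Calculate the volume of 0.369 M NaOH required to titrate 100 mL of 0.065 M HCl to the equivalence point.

At equivalence: moles acid = moles base. moles HCl = 0.065 × 100/1000 = 0.0065 mol. V_base = moles / 0.369 × 1000 = 17.6 mL.

V_{base} = 17.6 mL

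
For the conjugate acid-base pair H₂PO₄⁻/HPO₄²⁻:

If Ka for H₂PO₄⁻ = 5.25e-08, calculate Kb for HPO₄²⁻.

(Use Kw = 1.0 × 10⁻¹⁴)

For a conjugate pair Ka × Kb = Kw, so Kb = Kw/Ka = 1.0 × 10⁻¹⁴ / 5.25e-08 = 1.90e-07.

K_b = 1.90e-07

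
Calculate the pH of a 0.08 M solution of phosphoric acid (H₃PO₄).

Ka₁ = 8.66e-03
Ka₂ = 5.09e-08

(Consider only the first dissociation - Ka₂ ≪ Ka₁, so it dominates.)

First dissociation dominates. From Ka₁ = [H⁺][HA⁻]/[H₂A], x² + Ka₁·x − Ka₁·C = 0 with C = 0.08 M and Ka₁ = 8.66e-03. Solving: [H⁺] = (−Ka₁ + √(Ka₁² + 4·Ka₁·C)) / 2 = 2.2345e-02 M. pH = -log(2.2345e-02) = 1.65.

pH = 1.65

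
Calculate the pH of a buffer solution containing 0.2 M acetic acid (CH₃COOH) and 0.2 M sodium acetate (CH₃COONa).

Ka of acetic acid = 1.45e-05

pKa = -log(1.45e-05) = 4.84. pH = pKa + log([A⁻]/[HA]) = 4.84 + log(0.2/0.2)

pH = 4.84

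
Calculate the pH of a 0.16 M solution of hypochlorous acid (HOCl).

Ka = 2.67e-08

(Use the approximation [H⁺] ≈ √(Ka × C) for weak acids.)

[H⁺] = √(Ka × C) = √(2.67e-08 × 0.16) = 6.5361e-05. pH = -log(6.5361e-05)

pH = 4.18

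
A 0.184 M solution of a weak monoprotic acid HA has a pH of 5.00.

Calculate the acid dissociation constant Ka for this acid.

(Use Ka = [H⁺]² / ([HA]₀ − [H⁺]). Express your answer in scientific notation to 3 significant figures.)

[H⁺] = 10^(−pH) = 10^(−5.00) = 1.000e-05 M. For HA ⇌ H⁺ + A⁻, Ka = [H⁺][A⁻]/[HA] = [H⁺]² / ([HA]₀ − [H⁺]) = (1.000e-05)² / (0.184 − 1.000e-05) = 5.44e-10.

K_a = 5.44e-10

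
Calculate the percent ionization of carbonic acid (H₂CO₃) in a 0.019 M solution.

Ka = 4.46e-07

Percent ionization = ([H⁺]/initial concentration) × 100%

Using Ka equilibrium: x² + Ka×x - Ka×C = 0. Solving: [H⁺] = 9.1832e-05. Percent = (9.1832e-05/0.019) × 100

Percent ionization = 0.483%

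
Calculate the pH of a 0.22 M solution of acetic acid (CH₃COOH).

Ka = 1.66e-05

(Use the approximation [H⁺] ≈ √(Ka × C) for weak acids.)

[H⁺] = √(Ka × C) = √(1.66e-05 × 0.22) = 1.9110e-03. pH = -log(1.9110e-03)

pH = 2.72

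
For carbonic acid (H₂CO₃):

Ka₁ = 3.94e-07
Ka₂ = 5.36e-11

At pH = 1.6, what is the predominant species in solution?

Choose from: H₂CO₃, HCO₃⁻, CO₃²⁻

pKa₁ = 6.40, pKa₂ = 10.27. For a polyprotic acid the predominant species crosses at each pKa: below pKa_n the protonated form dominates, above it the deprotonated form does. At pH = 1.6, the predominant species is H₂CO₃.

H₂CO₃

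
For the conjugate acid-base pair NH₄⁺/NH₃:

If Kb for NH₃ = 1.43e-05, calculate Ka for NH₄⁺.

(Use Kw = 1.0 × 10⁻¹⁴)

For a conjugate pair Ka × Kb = Kw, so Ka = Kw/Kb = 1.0 × 10⁻¹⁴ / 1.43e-05 = 6.99e-10.

K_a = 6.99e-10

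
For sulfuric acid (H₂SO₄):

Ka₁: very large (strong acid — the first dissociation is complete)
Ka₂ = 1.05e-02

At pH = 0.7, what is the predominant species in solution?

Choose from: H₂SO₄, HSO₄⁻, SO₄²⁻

The first dissociation is complete, so H₂SO₄ itself is never the predominant species in water; pKa₂ = -log(1.05e-02) = 1.98. For a polyprotic acid the predominant species crosses at each pKa: below pKa_n the protonated form dominates, above it the deprotonated form does. At pH = 0.7, the predominant species is HSO₄⁻.

HSO₄⁻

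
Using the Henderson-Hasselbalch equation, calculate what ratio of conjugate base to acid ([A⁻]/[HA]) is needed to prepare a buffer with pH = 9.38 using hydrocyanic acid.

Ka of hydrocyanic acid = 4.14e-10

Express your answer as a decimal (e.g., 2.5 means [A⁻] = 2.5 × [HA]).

pKa = -log(4.14e-10) = 9.3830. pH = pKa + log([A⁻]/[HA]), so log([A⁻]/[HA]) = pH − pKa = 9.38 − 9.3830 = -0.0030. [A⁻]/[HA] = 10^(-0.0030) = 0.993

[A⁻]/[HA] = 0.993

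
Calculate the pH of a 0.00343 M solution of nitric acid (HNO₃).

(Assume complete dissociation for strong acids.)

[H⁺] = 0.00343 M for strong acid. pH = -log[H⁺] = -log(0.00343)

pH = 2.46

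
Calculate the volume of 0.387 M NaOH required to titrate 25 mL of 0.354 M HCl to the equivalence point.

At equivalence: moles acid = moles base. moles HCl = 0.354 × 25/1000 = 0.00885 mol. V_base = moles / 0.387 × 1000 = 22.9 mL.

V_{base} = 22.9 mL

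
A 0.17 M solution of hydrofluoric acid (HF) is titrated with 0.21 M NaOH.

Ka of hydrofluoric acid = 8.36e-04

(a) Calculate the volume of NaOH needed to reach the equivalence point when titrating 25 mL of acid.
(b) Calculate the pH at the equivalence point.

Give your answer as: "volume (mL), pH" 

moles acid = 0.17 × 25/1000 = 0.00425 mol; V_base = moles/0.21 × 1000 = 20.2 mL. At equivalence only the conjugate base is present: [A⁻] = 0.00425/0.045 = 9.3947e-02 M. Kb = Kw/Ka = 1.20e-11; [OH⁻] = √(Kb × [A⁻]) = 1.0601e-06; pOH = 5.97; pH = 14 - pOH = 8.03.

V = 20.2 mL, pH = 8.03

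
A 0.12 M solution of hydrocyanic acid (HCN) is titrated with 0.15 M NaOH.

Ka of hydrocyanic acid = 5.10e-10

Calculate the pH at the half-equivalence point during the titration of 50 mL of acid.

At half-equivalence [HA] = [A⁻], so Henderson-Hasselbalch gives pH = pKa = -log(5.10e-10) = 9.29.

pH = pKa = 9.29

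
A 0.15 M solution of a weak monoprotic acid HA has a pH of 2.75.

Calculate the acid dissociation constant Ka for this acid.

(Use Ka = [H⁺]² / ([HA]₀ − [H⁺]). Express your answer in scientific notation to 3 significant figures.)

[H⁺] = 10^(−pH) = 10^(−2.75) = 1.778e-03 M. For HA ⇌ H⁺ + A⁻, Ka = [H⁺][A⁻]/[HA] = [H⁺]² / ([HA]₀ − [H⁺]) = (1.778e-03)² / (0.15 − 1.778e-03) = 2.13e-05.

K_a = 2.13e-05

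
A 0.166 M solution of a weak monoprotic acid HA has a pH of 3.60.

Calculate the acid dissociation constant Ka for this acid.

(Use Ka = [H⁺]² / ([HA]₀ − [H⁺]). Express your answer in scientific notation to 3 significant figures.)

[H⁺] = 10^(−pH) = 10^(−3.60) = 2.512e-04 M. For HA ⇌ H⁺ + A⁻, Ka = [H⁺][A⁻]/[HA] = [H⁺]² / ([HA]₀ − [H⁺]) = (2.512e-04)² / (0.166 − 2.512e-04) = 3.81e-07.

K_a = 3.81e-07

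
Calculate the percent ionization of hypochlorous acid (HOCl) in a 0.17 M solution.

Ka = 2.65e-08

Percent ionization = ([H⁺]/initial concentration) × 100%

Using Ka equilibrium: x² + Ka×x - Ka×C = 0. Solving: [H⁺] = 6.7106e-05. Percent = (6.7106e-05/0.17) × 100

Percent ionization = 0.0395%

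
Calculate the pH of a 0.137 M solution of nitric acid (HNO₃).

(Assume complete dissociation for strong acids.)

[H⁺] = 0.137 M for strong acid. pH = -log[H⁺] = -log(0.137)

pH = 0.86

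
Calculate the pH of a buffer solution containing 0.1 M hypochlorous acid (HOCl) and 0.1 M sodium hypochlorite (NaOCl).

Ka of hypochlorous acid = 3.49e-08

pKa = -log(3.49e-08) = 7.46. pH = pKa + log([A⁻]/[HA]) = 7.46 + log(0.1/0.1)

pH = 7.46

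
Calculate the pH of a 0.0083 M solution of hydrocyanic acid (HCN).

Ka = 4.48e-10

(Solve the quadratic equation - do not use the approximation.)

x² + Ka×x - Ka×C = 0. Using quadratic formula: [H⁺] = 1.9281e-06

pH = 5.71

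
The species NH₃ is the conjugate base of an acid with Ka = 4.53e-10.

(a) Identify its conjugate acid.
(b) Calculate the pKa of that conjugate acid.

(a) The conjugate acid is formed by adding one H⁺ to NH₃, giving NH₄⁺. (b) pKa = -log(Ka) = -log(4.53e-10) = 9.34.

Conjugate acid: NH₄⁺; pK_a = 9.34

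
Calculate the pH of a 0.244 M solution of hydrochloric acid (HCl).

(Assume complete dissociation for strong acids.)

[H⁺] = 0.244 M for strong acid. pH = -log[H⁺] = -log(0.244)

pH = 0.61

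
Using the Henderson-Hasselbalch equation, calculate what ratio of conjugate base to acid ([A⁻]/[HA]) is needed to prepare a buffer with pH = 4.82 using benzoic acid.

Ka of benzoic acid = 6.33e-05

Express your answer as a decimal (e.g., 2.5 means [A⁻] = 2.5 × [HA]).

pKa = -log(6.33e-05) = 4.1986. pH = pKa + log([A⁻]/[HA]), so log([A⁻]/[HA]) = pH − pKa = 4.82 − 4.1986 = 0.6214. [A⁻]/[HA] = 10^(0.6214) = 4.18

[A⁻]/[HA] = 4.18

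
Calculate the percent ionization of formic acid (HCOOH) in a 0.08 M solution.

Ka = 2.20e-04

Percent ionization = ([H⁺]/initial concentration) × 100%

Using Ka equilibrium: x² + Ka×x - Ka×C = 0. Solving: [H⁺] = 4.0867e-03. Percent = (4.0867e-03/0.08) × 100

Percent ionization = 5.11%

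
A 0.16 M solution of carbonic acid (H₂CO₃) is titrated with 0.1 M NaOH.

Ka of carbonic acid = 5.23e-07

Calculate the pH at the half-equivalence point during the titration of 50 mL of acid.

At half-equivalence [HA] = [A⁻], so Henderson-Hasselbalch gives pH = pKa = -log(5.23e-07) = 6.28.

pH = pKa = 6.28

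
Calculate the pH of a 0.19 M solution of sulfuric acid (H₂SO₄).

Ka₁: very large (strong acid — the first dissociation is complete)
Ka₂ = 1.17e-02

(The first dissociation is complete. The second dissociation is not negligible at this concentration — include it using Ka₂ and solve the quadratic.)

First dissociation is complete: [H⁺]₀ = [HSO₄⁻]₀ = C = 0.19 M. Second dissociation HSO₄⁻ ⇌ H⁺ + SO₄²⁻: let x = [SO₄²⁻]. Ka₂ = (C + x)·x / (C − x) = 1.17e-02 → x² + (C + Ka₂)·x − Ka₂·C = 0 → x² + 0.20170·x − 2.223e-03 = 0. x = (−0.20170 + √(0.20170² + 4 × 2.223e-03)) / 2 = 1.0477e-02 M. [H⁺] = C + x = 0.19 + 1.0477e-02 = 2.0048e-01 M. pH = -log(2.0048e-01) = 0.70.

pH = 0.70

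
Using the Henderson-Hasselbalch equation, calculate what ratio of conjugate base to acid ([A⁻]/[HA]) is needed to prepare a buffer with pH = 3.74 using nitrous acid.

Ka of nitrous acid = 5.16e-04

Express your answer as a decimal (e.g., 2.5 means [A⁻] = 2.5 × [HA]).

pKa = -log(5.16e-04) = 3.2874. pH = pKa + log([A⁻]/[HA]), so log([A⁻]/[HA]) = pH − pKa = 3.74 − 3.2874 = 0.4526. [A⁻]/[HA] = 10^(0.4526) = 2.84

[A⁻]/[HA] = 2.84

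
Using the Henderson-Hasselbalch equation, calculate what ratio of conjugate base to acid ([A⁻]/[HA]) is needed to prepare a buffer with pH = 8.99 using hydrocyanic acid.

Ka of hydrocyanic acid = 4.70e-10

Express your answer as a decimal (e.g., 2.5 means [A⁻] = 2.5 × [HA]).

pKa = -log(4.70e-10) = 9.3279. pH = pKa + log([A⁻]/[HA]), so log([A⁻]/[HA]) = pH − pKa = 8.99 − 9.3279 = -0.3379. [A⁻]/[HA] = 10^(-0.3379) = 0.459

[A⁻]/[HA] = 0.459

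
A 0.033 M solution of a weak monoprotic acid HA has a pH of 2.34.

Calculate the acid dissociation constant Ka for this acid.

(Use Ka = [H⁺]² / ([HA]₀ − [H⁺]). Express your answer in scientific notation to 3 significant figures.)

[H⁺] = 10^(−pH) = 10^(−2.34) = 4.571e-03 M. For HA ⇌ H⁺ + A⁻, Ka = [H⁺][A⁻]/[HA] = [H⁺]² / ([HA]₀ − [H⁺]) = (4.571e-03)² / (0.033 − 4.571e-03) = 7.35e-04.

K_a = 7.35e-04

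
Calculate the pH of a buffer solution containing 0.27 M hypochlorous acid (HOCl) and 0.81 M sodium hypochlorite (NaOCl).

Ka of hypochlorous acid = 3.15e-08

pKa = -log(3.15e-08) = 7.50. pH = pKa + log([A⁻]/[HA]) = 7.50 + log(0.81/0.27)

pH = 7.98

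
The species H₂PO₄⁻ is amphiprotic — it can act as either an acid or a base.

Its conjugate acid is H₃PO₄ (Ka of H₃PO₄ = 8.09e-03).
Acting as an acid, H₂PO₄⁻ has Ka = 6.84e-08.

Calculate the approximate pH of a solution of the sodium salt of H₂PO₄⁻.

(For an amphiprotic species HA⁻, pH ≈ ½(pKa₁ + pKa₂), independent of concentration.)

pKa₁ = -log(8.09e-03) = 2.09; pKa₂ = -log(6.84e-08) = 7.16. For an amphiprotic species, pH ≈ ½(pKa₁ + pKa₂) = ½(2.09 + 7.16) = 4.63.

pH = 4.63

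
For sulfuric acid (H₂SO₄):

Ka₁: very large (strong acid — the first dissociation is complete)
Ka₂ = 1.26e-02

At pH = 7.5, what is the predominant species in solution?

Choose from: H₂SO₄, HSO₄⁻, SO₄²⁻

The first dissociation is complete, so H₂SO₄ itself is never the predominant species in water; pKa₂ = -log(1.26e-02) = 1.90. For a polyprotic acid the predominant species crosses at each pKa: below pKa_n the protonated form dominates, above it the deprotonated form does. At pH = 7.5, the predominant species is SO₄²⁻.

SO₄²⁻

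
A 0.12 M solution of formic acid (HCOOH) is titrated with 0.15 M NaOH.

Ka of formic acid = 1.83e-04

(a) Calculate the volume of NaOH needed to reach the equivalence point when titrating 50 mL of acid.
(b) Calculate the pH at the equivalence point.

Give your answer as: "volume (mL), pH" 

moles acid = 0.12 × 50/1000 = 0.006 mol; V_base = moles/0.15 × 1000 = 40.0 mL. At equivalence only the conjugate base is present: [A⁻] = 0.006/0.090 = 6.6667e-02 M. Kb = Kw/Ka = 5.46e-11; [OH⁻] = √(Kb × [A⁻]) = 1.9087e-06; pOH = 5.72; pH = 14 - pOH = 8.28.

V = 40.0 mL, pH = 8.28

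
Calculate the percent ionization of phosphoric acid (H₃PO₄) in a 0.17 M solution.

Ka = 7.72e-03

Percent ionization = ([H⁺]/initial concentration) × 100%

Using Ka equilibrium: x² + Ka×x - Ka×C = 0. Solving: [H⁺] = 3.2572e-02. Percent = (3.2572e-02/0.17) × 100

Percent ionization = 19.2%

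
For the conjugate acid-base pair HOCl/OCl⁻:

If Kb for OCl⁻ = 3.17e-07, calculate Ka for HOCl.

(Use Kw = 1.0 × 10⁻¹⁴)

For a conjugate pair Ka × Kb = Kw, so Ka = Kw/Kb = 1.0 × 10⁻¹⁴ / 3.17e-07 = 3.15e-08.

K_a = 3.15e-08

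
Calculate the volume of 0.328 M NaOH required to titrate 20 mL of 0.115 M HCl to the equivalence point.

At equivalence: moles acid = moles base. moles HCl = 0.115 × 20/1000 = 0.0023 mol. V_base = moles / 0.328 × 1000 = 7.0 mL.

V_{base} = 7.0 mL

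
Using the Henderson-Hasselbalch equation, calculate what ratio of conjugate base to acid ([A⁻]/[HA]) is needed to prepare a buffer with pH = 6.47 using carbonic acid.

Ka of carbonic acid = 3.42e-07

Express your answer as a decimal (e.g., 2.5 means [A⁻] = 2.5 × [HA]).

pKa = -log(3.42e-07) = 6.4660. pH = pKa + log([A⁻]/[HA]), so log([A⁻]/[HA]) = pH − pKa = 6.47 − 6.4660 = 0.0040. [A⁻]/[HA] = 10^(0.0040) = 1.01

[A⁻]/[HA] = 1.01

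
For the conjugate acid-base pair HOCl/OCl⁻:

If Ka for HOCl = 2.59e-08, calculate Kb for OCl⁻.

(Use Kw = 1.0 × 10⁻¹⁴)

For a conjugate pair Ka × Kb = Kw, so Kb = Kw/Ka = 1.0 × 10⁻¹⁴ / 2.59e-08 = 3.86e-07.

K_b = 3.86e-07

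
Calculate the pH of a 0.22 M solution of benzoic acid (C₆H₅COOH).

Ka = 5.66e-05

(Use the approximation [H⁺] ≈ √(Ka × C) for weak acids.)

[H⁺] = √(Ka × C) = √(5.66e-05 × 0.22) = 3.5287e-03. pH = -log(3.5287e-03)

pH = 2.45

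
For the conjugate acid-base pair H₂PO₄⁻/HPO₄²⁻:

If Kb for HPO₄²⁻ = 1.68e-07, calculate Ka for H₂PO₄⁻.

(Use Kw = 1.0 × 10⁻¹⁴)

For a conjugate pair Ka × Kb = Kw, so Ka = Kw/Kb = 1.0 × 10⁻¹⁴ / 1.68e-07 = 5.95e-08.

K_a = 5.95e-08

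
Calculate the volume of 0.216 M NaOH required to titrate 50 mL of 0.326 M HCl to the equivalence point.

At equivalence: moles acid = moles base. moles HCl = 0.326 × 50/1000 = 0.0163 mol. V_base = moles / 0.216 × 1000 = 75.5 mL.

V_{base} = 75.5 mL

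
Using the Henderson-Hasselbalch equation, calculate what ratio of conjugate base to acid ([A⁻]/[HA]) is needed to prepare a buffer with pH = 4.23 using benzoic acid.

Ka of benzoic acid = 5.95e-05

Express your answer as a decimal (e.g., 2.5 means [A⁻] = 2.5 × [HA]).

pKa = -log(5.95e-05) = 4.2255. pH = pKa + log([A⁻]/[HA]), so log([A⁻]/[HA]) = pH − pKa = 4.23 − 4.2255 = 0.0045. [A⁻]/[HA] = 10^(0.0045) = 1.01

[A⁻]/[HA] = 1.01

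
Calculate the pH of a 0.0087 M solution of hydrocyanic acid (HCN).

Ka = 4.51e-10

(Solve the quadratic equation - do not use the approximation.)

x² + Ka×x - Ka×C = 0. Using quadratic formula: [H⁺] = 1.9806e-06

pH = 5.70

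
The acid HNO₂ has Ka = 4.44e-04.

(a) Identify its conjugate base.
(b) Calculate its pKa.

(a) The conjugate base is formed by removing one H⁺ from HNO₂, giving NO₂⁻. (b) pKa = -log(Ka) = -log(4.44e-04) = 3.35.

Conjugate base: NO₂⁻; pK_a = 3.35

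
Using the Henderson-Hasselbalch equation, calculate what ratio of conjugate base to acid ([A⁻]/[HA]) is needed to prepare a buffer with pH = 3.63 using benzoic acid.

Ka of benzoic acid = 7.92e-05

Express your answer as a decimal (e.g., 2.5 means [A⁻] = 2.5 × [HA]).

pKa = -log(7.92e-05) = 4.1013. pH = pKa + log([A⁻]/[HA]), so log([A⁻]/[HA]) = pH − pKa = 3.63 − 4.1013 = -0.4713. [A⁻]/[HA] = 10^(-0.4713) = 0.338

[A⁻]/[HA] = 0.338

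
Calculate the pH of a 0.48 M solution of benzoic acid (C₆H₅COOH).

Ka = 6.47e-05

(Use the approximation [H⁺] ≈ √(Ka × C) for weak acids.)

[H⁺] = √(Ka × C) = √(6.47e-05 × 0.48) = 5.5728e-03. pH = -log(5.5728e-03)

pH = 2.25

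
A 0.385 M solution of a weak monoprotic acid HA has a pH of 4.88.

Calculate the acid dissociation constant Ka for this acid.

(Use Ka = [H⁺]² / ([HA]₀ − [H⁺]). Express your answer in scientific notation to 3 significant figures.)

[H⁺] = 10^(−pH) = 10^(−4.88) = 1.318e-05 M. For HA ⇌ H⁺ + A⁻, Ka = [H⁺][A⁻]/[HA] = [H⁺]² / ([HA]₀ − [H⁺]) = (1.318e-05)² / (0.385 − 1.318e-05) = 4.51e-10.

K_a = 4.51e-10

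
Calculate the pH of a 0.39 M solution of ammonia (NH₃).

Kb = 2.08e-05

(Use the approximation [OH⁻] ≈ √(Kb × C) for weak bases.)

[OH⁻] = √(Kb × C) = √(2.08e-05 × 0.39) = 2.8482e-03. pOH = 2.55, pH = 14 - pOH

pH = 11.45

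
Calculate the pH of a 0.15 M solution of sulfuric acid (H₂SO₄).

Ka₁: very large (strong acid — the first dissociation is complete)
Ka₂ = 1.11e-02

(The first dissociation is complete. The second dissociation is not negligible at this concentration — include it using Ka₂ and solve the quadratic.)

First dissociation is complete: [H⁺]₀ = [HSO₄⁻]₀ = C = 0.15 M. Second dissociation HSO₄⁻ ⇌ H⁺ + SO₄²⁻: let x = [SO₄²⁻]. Ka₂ = (C + x)·x / (C − x) = 1.11e-02 → x² + (C + Ka₂)·x − Ka₂·C = 0 → x² + 0.16110·x − 1.665e-03 = 0. x = (−0.16110 + √(0.16110² + 4 × 1.665e-03)) / 2 = 9.7456e-03 M. [H⁺] = C + x = 0.15 + 9.7456e-03 = 1.5975e-01 M. pH = -log(1.5975e-01) = 0.80.

pH = 0.80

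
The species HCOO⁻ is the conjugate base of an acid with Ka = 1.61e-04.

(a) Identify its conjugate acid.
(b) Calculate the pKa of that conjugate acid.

(a) The conjugate acid is formed by adding one H⁺ to HCOO⁻, giving HCOOH. (b) pKa = -log(Ka) = -log(1.61e-04) = 3.79.

Conjugate acid: HCOOH; pK_a = 3.79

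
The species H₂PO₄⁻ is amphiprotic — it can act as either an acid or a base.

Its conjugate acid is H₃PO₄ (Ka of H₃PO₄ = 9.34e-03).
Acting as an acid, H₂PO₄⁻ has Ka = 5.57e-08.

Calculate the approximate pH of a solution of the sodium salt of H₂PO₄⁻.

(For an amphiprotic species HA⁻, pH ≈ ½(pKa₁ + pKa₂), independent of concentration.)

pKa₁ = -log(9.34e-03) = 2.03; pKa₂ = -log(5.57e-08) = 7.25. For an amphiprotic species, pH ≈ ½(pKa₁ + pKa₂) = ½(2.03 + 7.25) = 4.64.

pH = 4.64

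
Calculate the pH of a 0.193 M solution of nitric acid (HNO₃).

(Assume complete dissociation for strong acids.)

[H⁺] = 0.193 M for strong acid. pH = -log[H⁺] = -log(0.193)

pH = 0.71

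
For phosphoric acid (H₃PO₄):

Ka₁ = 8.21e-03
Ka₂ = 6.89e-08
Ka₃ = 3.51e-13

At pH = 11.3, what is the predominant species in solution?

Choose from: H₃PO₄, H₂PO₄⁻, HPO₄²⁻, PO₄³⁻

pKa₁ = 2.09, pKa₂ = 7.16, pKa₃ = 12.45. For a polyprotic acid the predominant species crosses at each pKa: below pKa_n the protonated form dominates, above it the deprotonated form does. At pH = 11.3, the predominant species is HPO₄²⁻.

HPO₄²⁻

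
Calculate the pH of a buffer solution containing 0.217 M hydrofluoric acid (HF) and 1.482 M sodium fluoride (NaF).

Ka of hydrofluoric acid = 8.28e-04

pKa = -log(8.28e-04) = 3.08. pH = pKa + log([A⁻]/[HA]) = 3.08 + log(1.482/0.217)

pH = 3.92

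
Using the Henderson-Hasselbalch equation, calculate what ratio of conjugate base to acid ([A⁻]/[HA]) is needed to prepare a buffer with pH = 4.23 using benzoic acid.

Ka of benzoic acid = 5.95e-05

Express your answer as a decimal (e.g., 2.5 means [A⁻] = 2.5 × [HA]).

pKa = -log(5.95e-05) = 4.2255. pH = pKa + log([A⁻]/[HA]), so log([A⁻]/[HA]) = pH − pKa = 4.23 − 4.2255 = 0.0045. [A⁻]/[HA] = 10^(0.0045) = 1.01

[A⁻]/[HA] = 1.01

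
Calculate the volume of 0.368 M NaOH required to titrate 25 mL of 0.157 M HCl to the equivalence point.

At equivalence: moles acid = moles base. moles HCl = 0.157 × 25/1000 = 0.003925 mol. V_base = moles / 0.368 × 1000 = 10.7 mL.

V_{base} = 10.7 mL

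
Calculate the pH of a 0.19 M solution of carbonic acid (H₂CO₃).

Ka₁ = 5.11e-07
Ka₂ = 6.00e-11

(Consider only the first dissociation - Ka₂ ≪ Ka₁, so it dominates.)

First dissociation dominates. From Ka₁ = [H⁺][HA⁻]/[H₂A], x² + Ka₁·x − Ka₁·C = 0 with C = 0.19 M and Ka₁ = 5.11e-07. Solving: [H⁺] = (−Ka₁ + √(Ka₁² + 4·Ka₁·C)) / 2 = 3.1134e-04 M. pH = -log(3.1134e-04) = 3.51.

pH = 3.51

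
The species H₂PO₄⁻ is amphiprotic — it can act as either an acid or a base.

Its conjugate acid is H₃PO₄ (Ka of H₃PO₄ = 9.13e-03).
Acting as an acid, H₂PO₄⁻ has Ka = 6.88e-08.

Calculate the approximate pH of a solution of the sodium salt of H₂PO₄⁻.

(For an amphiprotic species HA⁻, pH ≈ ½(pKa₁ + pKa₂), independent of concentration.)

pKa₁ = -log(9.13e-03) = 2.04; pKa₂ = -log(6.88e-08) = 7.16. For an amphiprotic species, pH ≈ ½(pKa₁ + pKa₂) = ½(2.04 + 7.16) = 4.60.

pH = 4.60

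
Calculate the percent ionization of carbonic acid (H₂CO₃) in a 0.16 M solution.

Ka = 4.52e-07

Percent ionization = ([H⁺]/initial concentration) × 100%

Using Ka equilibrium: x² + Ka×x - Ka×C = 0. Solving: [H⁺] = 2.6870e-04. Percent = (2.6870e-04/0.16) × 100

Percent ionization = 0.168%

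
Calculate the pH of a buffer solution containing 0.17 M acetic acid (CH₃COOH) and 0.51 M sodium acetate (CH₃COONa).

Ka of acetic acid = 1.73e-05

pKa = -log(1.73e-05) = 4.76. pH = pKa + log([A⁻]/[HA]) = 4.76 + log(0.51/0.17)

pH = 5.24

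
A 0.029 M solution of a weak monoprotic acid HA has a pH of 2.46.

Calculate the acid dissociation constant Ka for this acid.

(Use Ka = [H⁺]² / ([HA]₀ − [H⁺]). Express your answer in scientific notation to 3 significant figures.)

[H⁺] = 10^(−pH) = 10^(−2.46) = 3.467e-03 M. For HA ⇌ H⁺ + A⁻, Ka = [H⁺][A⁻]/[HA] = [H⁺]² / ([HA]₀ − [H⁺]) = (3.467e-03)² / (0.029 − 3.467e-03) = 4.71e-04.

K_a = 4.71e-04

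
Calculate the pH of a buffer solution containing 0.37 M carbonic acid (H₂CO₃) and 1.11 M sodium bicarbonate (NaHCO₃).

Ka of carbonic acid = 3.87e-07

pKa = -log(3.87e-07) = 6.41. pH = pKa + log([A⁻]/[HA]) = 6.41 + log(1.11/0.37)

pH = 6.89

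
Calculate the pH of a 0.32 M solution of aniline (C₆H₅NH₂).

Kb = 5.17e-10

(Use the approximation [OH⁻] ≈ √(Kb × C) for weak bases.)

[OH⁻] = √(Kb × C) = √(5.17e-10 × 0.32) = 1.2862e-05. pOH = 4.89, pH = 14 - pOH

pH = 9.11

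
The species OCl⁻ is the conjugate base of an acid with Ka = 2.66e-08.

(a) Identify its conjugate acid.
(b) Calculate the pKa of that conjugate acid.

(a) The conjugate acid is formed by adding one H⁺ to OCl⁻, giving HOCl. (b) pKa = -log(Ka) = -log(2.66e-08) = 7.58.

Conjugate acid: HOCl; pK_a = 7.58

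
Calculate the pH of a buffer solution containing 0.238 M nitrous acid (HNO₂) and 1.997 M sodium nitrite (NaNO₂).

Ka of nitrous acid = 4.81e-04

pKa = -log(4.81e-04) = 3.32. pH = pKa + log([A⁻]/[HA]) = 3.32 + log(1.997/0.238)

pH = 4.24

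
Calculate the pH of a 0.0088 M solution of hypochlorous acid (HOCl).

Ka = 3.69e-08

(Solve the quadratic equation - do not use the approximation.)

x² + Ka×x - Ka×C = 0. Using quadratic formula: [H⁺] = 1.8002e-05

pH = 4.74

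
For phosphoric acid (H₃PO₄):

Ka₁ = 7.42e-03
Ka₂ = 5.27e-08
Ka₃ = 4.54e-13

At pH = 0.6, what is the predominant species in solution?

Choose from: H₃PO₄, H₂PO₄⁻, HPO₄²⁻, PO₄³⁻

pKa₁ = 2.13, pKa₂ = 7.28, pKa₃ = 12.34. For a polyprotic acid the predominant species crosses at each pKa: below pKa_n the protonated form dominates, above it the deprotonated form does. At pH = 0.6, the predominant species is H₃PO₄.

H₃PO₄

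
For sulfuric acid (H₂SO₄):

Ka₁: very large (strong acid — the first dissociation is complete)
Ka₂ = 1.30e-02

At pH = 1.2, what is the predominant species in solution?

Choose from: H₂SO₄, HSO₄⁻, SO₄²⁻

The first dissociation is complete, so H₂SO₄ itself is never the predominant species in water; pKa₂ = -log(1.30e-02) = 1.89. For a polyprotic acid the predominant species crosses at each pKa: below pKa_n the protonated form dominates, above it the deprotonated form does. At pH = 1.2, the predominant species is HSO₄⁻.

HSO₄⁻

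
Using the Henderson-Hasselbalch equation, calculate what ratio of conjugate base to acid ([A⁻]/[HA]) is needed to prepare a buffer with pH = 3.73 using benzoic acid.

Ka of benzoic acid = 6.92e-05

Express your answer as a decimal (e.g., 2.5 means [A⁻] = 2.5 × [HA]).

pKa = -log(6.92e-05) = 4.1599. pH = pKa + log([A⁻]/[HA]), so log([A⁻]/[HA]) = pH − pKa = 3.73 − 4.1599 = -0.4299. [A⁻]/[HA] = 10^(-0.4299) = 0.372

[A⁻]/[HA] = 0.372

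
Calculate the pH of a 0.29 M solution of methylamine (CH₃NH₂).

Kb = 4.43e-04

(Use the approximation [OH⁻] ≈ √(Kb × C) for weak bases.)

[OH⁻] = √(Kb × C) = √(4.43e-04 × 0.29) = 1.1334e-02. pOH = 1.95, pH = 14 - pOH

pH = 12.05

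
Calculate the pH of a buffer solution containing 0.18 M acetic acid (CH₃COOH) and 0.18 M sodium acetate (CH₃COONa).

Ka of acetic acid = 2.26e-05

pKa = -log(2.26e-05) = 4.65. pH = pKa + log([A⁻]/[HA]) = 4.65 + log(0.18/0.18)

pH = 4.65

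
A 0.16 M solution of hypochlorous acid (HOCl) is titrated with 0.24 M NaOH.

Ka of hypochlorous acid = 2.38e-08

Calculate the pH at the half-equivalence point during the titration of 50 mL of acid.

At half-equivalence [HA] = [A⁻], so Henderson-Hasselbalch gives pH = pKa = -log(2.38e-08) = 7.62.

pH = pKa = 7.62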